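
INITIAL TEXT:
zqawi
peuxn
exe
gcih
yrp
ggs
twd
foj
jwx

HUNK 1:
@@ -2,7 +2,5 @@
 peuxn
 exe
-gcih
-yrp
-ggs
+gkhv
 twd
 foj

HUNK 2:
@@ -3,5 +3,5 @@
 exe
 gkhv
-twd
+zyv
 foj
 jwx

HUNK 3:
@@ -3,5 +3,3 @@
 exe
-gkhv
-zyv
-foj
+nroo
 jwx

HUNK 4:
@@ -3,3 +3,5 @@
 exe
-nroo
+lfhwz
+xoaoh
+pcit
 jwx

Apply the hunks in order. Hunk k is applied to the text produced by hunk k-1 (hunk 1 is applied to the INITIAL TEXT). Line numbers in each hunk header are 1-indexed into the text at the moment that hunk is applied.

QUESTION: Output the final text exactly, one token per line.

Answer: zqawi
peuxn
exe
lfhwz
xoaoh
pcit
jwx

Derivation:
Hunk 1: at line 2 remove [gcih,yrp,ggs] add [gkhv] -> 7 lines: zqawi peuxn exe gkhv twd foj jwx
Hunk 2: at line 3 remove [twd] add [zyv] -> 7 lines: zqawi peuxn exe gkhv zyv foj jwx
Hunk 3: at line 3 remove [gkhv,zyv,foj] add [nroo] -> 5 lines: zqawi peuxn exe nroo jwx
Hunk 4: at line 3 remove [nroo] add [lfhwz,xoaoh,pcit] -> 7 lines: zqawi peuxn exe lfhwz xoaoh pcit jwx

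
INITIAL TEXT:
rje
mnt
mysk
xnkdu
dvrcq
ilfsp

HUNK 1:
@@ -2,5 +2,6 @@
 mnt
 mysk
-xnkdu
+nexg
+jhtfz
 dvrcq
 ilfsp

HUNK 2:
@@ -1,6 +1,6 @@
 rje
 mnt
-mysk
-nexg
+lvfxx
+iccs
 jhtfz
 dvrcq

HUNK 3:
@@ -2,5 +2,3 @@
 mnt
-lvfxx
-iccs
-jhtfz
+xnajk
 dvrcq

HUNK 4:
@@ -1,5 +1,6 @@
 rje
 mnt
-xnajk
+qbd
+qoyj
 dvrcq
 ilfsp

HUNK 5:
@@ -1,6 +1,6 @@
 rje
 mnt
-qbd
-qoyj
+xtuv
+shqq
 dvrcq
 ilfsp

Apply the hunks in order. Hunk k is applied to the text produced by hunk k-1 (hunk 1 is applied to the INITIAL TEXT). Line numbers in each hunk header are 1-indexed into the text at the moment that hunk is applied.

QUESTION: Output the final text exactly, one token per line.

Hunk 1: at line 2 remove [xnkdu] add [nexg,jhtfz] -> 7 lines: rje mnt mysk nexg jhtfz dvrcq ilfsp
Hunk 2: at line 1 remove [mysk,nexg] add [lvfxx,iccs] -> 7 lines: rje mnt lvfxx iccs jhtfz dvrcq ilfsp
Hunk 3: at line 2 remove [lvfxx,iccs,jhtfz] add [xnajk] -> 5 lines: rje mnt xnajk dvrcq ilfsp
Hunk 4: at line 1 remove [xnajk] add [qbd,qoyj] -> 6 lines: rje mnt qbd qoyj dvrcq ilfsp
Hunk 5: at line 1 remove [qbd,qoyj] add [xtuv,shqq] -> 6 lines: rje mnt xtuv shqq dvrcq ilfsp

Answer: rje
mnt
xtuv
shqq
dvrcq
ilfsp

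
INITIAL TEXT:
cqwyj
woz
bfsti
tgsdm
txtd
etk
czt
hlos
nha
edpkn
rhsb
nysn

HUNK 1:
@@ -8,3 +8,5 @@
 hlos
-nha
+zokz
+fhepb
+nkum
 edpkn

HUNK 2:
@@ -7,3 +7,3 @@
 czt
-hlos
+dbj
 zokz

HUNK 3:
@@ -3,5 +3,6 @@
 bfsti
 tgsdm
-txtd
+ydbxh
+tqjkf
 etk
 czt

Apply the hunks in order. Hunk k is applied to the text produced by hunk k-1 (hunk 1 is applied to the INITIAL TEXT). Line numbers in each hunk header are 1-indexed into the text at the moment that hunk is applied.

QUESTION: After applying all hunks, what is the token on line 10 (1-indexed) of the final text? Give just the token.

Hunk 1: at line 8 remove [nha] add [zokz,fhepb,nkum] -> 14 lines: cqwyj woz bfsti tgsdm txtd etk czt hlos zokz fhepb nkum edpkn rhsb nysn
Hunk 2: at line 7 remove [hlos] add [dbj] -> 14 lines: cqwyj woz bfsti tgsdm txtd etk czt dbj zokz fhepb nkum edpkn rhsb nysn
Hunk 3: at line 3 remove [txtd] add [ydbxh,tqjkf] -> 15 lines: cqwyj woz bfsti tgsdm ydbxh tqjkf etk czt dbj zokz fhepb nkum edpkn rhsb nysn
Final line 10: zokz

Answer: zokz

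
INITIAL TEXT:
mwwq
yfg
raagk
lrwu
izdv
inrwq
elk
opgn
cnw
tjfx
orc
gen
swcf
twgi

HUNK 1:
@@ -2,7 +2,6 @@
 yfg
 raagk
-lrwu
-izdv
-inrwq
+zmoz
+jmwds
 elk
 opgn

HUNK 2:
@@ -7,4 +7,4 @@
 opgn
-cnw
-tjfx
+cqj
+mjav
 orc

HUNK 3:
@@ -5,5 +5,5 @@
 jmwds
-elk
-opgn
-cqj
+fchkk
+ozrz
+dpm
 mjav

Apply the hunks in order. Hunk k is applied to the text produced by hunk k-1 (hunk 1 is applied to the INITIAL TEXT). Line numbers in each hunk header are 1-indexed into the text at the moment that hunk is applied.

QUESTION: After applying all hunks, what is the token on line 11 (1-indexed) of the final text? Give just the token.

Answer: gen

Derivation:
Hunk 1: at line 2 remove [lrwu,izdv,inrwq] add [zmoz,jmwds] -> 13 lines: mwwq yfg raagk zmoz jmwds elk opgn cnw tjfx orc gen swcf twgi
Hunk 2: at line 7 remove [cnw,tjfx] add [cqj,mjav] -> 13 lines: mwwq yfg raagk zmoz jmwds elk opgn cqj mjav orc gen swcf twgi
Hunk 3: at line 5 remove [elk,opgn,cqj] add [fchkk,ozrz,dpm] -> 13 lines: mwwq yfg raagk zmoz jmwds fchkk ozrz dpm mjav orc gen swcf twgi
Final line 11: gen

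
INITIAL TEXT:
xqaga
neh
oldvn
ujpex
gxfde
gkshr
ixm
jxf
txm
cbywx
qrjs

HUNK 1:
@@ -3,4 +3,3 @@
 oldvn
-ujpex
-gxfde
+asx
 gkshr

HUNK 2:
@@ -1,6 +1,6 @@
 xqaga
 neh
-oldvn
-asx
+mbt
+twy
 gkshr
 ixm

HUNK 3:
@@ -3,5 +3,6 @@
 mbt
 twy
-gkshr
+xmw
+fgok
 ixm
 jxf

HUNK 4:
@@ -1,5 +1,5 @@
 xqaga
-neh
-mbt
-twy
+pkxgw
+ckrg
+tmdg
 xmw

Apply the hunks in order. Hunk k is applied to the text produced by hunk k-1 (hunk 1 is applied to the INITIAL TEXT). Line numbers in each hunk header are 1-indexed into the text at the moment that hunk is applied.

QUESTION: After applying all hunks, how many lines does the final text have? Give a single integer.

Answer: 11

Derivation:
Hunk 1: at line 3 remove [ujpex,gxfde] add [asx] -> 10 lines: xqaga neh oldvn asx gkshr ixm jxf txm cbywx qrjs
Hunk 2: at line 1 remove [oldvn,asx] add [mbt,twy] -> 10 lines: xqaga neh mbt twy gkshr ixm jxf txm cbywx qrjs
Hunk 3: at line 3 remove [gkshr] add [xmw,fgok] -> 11 lines: xqaga neh mbt twy xmw fgok ixm jxf txm cbywx qrjs
Hunk 4: at line 1 remove [neh,mbt,twy] add [pkxgw,ckrg,tmdg] -> 11 lines: xqaga pkxgw ckrg tmdg xmw fgok ixm jxf txm cbywx qrjs
Final line count: 11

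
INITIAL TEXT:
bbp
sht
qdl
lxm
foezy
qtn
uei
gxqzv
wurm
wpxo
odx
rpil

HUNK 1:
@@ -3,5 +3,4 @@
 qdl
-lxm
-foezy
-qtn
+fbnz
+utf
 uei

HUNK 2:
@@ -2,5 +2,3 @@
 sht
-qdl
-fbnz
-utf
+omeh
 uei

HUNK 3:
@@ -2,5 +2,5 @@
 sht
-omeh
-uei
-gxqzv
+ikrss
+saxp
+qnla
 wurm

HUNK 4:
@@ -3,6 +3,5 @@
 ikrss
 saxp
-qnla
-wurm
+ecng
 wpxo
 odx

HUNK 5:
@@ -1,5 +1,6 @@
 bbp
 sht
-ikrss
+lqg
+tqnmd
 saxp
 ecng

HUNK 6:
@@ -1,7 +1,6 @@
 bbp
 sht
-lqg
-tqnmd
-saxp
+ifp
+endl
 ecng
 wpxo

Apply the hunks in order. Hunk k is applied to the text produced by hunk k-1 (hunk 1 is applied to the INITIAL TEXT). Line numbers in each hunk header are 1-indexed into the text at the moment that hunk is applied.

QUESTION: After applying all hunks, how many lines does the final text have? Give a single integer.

Answer: 8

Derivation:
Hunk 1: at line 3 remove [lxm,foezy,qtn] add [fbnz,utf] -> 11 lines: bbp sht qdl fbnz utf uei gxqzv wurm wpxo odx rpil
Hunk 2: at line 2 remove [qdl,fbnz,utf] add [omeh] -> 9 lines: bbp sht omeh uei gxqzv wurm wpxo odx rpil
Hunk 3: at line 2 remove [omeh,uei,gxqzv] add [ikrss,saxp,qnla] -> 9 lines: bbp sht ikrss saxp qnla wurm wpxo odx rpil
Hunk 4: at line 3 remove [qnla,wurm] add [ecng] -> 8 lines: bbp sht ikrss saxp ecng wpxo odx rpil
Hunk 5: at line 1 remove [ikrss] add [lqg,tqnmd] -> 9 lines: bbp sht lqg tqnmd saxp ecng wpxo odx rpil
Hunk 6: at line 1 remove [lqg,tqnmd,saxp] add [ifp,endl] -> 8 lines: bbp sht ifp endl ecng wpxo odx rpil
Final line count: 8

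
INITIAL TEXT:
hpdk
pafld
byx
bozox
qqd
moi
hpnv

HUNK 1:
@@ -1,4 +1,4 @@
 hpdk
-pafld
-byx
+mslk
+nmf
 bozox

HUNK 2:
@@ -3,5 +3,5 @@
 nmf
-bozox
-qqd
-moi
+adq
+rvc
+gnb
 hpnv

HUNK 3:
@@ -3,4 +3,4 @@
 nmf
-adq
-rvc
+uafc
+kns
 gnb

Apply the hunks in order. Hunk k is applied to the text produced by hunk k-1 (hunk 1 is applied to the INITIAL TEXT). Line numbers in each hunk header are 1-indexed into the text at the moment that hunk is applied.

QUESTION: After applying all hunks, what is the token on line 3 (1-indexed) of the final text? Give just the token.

Hunk 1: at line 1 remove [pafld,byx] add [mslk,nmf] -> 7 lines: hpdk mslk nmf bozox qqd moi hpnv
Hunk 2: at line 3 remove [bozox,qqd,moi] add [adq,rvc,gnb] -> 7 lines: hpdk mslk nmf adq rvc gnb hpnv
Hunk 3: at line 3 remove [adq,rvc] add [uafc,kns] -> 7 lines: hpdk mslk nmf uafc kns gnb hpnv
Final line 3: nmf

Answer: nmf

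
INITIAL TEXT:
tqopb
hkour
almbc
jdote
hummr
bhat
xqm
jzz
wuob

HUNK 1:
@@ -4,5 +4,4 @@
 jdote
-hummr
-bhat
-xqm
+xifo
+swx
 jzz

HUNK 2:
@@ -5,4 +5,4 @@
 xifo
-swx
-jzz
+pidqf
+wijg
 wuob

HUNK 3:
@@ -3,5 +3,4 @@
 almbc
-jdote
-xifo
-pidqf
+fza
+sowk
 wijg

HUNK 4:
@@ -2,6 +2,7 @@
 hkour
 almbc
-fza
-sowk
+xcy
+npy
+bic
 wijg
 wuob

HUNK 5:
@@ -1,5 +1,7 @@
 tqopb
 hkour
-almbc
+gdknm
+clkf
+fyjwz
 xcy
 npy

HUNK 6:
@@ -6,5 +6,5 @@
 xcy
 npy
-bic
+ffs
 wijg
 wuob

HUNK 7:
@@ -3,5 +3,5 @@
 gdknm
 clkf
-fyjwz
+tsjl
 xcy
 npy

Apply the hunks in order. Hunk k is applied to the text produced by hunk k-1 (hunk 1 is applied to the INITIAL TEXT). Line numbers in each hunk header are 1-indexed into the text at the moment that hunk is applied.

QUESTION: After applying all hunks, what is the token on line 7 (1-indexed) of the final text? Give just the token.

Hunk 1: at line 4 remove [hummr,bhat,xqm] add [xifo,swx] -> 8 lines: tqopb hkour almbc jdote xifo swx jzz wuob
Hunk 2: at line 5 remove [swx,jzz] add [pidqf,wijg] -> 8 lines: tqopb hkour almbc jdote xifo pidqf wijg wuob
Hunk 3: at line 3 remove [jdote,xifo,pidqf] add [fza,sowk] -> 7 lines: tqopb hkour almbc fza sowk wijg wuob
Hunk 4: at line 2 remove [fza,sowk] add [xcy,npy,bic] -> 8 lines: tqopb hkour almbc xcy npy bic wijg wuob
Hunk 5: at line 1 remove [almbc] add [gdknm,clkf,fyjwz] -> 10 lines: tqopb hkour gdknm clkf fyjwz xcy npy bic wijg wuob
Hunk 6: at line 6 remove [bic] add [ffs] -> 10 lines: tqopb hkour gdknm clkf fyjwz xcy npy ffs wijg wuob
Hunk 7: at line 3 remove [fyjwz] add [tsjl] -> 10 lines: tqopb hkour gdknm clkf tsjl xcy npy ffs wijg wuob
Final line 7: npy

Answer: npy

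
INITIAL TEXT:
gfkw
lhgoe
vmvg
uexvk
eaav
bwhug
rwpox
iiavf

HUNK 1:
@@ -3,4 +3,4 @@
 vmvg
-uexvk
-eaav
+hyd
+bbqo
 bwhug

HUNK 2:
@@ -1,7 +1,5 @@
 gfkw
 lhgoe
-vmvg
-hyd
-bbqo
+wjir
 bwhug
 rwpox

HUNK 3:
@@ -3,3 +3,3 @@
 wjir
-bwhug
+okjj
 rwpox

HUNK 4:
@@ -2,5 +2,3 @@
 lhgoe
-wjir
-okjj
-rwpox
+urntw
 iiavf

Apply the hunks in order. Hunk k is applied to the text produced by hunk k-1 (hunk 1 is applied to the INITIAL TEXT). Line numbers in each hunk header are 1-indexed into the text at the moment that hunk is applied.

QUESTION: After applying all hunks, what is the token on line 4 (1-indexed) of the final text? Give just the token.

Answer: iiavf

Derivation:
Hunk 1: at line 3 remove [uexvk,eaav] add [hyd,bbqo] -> 8 lines: gfkw lhgoe vmvg hyd bbqo bwhug rwpox iiavf
Hunk 2: at line 1 remove [vmvg,hyd,bbqo] add [wjir] -> 6 lines: gfkw lhgoe wjir bwhug rwpox iiavf
Hunk 3: at line 3 remove [bwhug] add [okjj] -> 6 lines: gfkw lhgoe wjir okjj rwpox iiavf
Hunk 4: at line 2 remove [wjir,okjj,rwpox] add [urntw] -> 4 lines: gfkw lhgoe urntw iiavf
Final line 4: iiavf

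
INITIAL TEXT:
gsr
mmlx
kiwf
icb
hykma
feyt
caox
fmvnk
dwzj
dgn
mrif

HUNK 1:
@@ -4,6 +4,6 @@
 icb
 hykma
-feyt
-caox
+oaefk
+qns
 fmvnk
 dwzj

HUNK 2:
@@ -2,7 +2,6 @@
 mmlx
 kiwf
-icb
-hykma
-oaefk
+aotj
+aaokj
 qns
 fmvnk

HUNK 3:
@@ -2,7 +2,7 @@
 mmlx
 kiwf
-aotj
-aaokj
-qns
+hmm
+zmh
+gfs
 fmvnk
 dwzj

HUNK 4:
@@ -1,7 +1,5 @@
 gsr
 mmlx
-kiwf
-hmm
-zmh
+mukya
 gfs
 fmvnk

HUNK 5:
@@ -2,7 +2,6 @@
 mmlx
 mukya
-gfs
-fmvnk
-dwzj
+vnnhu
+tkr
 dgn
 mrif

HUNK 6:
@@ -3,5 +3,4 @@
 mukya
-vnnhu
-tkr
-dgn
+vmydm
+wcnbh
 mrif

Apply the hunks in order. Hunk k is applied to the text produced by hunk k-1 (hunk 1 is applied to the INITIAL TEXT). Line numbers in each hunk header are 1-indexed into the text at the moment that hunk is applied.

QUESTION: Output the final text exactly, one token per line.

Answer: gsr
mmlx
mukya
vmydm
wcnbh
mrif

Derivation:
Hunk 1: at line 4 remove [feyt,caox] add [oaefk,qns] -> 11 lines: gsr mmlx kiwf icb hykma oaefk qns fmvnk dwzj dgn mrif
Hunk 2: at line 2 remove [icb,hykma,oaefk] add [aotj,aaokj] -> 10 lines: gsr mmlx kiwf aotj aaokj qns fmvnk dwzj dgn mrif
Hunk 3: at line 2 remove [aotj,aaokj,qns] add [hmm,zmh,gfs] -> 10 lines: gsr mmlx kiwf hmm zmh gfs fmvnk dwzj dgn mrif
Hunk 4: at line 1 remove [kiwf,hmm,zmh] add [mukya] -> 8 lines: gsr mmlx mukya gfs fmvnk dwzj dgn mrif
Hunk 5: at line 2 remove [gfs,fmvnk,dwzj] add [vnnhu,tkr] -> 7 lines: gsr mmlx mukya vnnhu tkr dgn mrif
Hunk 6: at line 3 remove [vnnhu,tkr,dgn] add [vmydm,wcnbh] -> 6 lines: gsr mmlx mukya vmydm wcnbh mrif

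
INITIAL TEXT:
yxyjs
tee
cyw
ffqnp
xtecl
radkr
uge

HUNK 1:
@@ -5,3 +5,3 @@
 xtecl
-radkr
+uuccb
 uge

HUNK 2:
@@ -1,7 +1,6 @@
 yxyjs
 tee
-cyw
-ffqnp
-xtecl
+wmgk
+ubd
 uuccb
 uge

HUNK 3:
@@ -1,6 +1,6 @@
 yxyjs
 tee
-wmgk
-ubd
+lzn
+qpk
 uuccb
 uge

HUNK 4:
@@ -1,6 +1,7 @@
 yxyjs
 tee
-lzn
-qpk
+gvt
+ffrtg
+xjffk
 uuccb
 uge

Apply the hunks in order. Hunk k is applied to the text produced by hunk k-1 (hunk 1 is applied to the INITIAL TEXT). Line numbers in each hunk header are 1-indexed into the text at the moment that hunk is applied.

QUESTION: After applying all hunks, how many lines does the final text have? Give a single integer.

Hunk 1: at line 5 remove [radkr] add [uuccb] -> 7 lines: yxyjs tee cyw ffqnp xtecl uuccb uge
Hunk 2: at line 1 remove [cyw,ffqnp,xtecl] add [wmgk,ubd] -> 6 lines: yxyjs tee wmgk ubd uuccb uge
Hunk 3: at line 1 remove [wmgk,ubd] add [lzn,qpk] -> 6 lines: yxyjs tee lzn qpk uuccb uge
Hunk 4: at line 1 remove [lzn,qpk] add [gvt,ffrtg,xjffk] -> 7 lines: yxyjs tee gvt ffrtg xjffk uuccb uge
Final line count: 7

Answer: 7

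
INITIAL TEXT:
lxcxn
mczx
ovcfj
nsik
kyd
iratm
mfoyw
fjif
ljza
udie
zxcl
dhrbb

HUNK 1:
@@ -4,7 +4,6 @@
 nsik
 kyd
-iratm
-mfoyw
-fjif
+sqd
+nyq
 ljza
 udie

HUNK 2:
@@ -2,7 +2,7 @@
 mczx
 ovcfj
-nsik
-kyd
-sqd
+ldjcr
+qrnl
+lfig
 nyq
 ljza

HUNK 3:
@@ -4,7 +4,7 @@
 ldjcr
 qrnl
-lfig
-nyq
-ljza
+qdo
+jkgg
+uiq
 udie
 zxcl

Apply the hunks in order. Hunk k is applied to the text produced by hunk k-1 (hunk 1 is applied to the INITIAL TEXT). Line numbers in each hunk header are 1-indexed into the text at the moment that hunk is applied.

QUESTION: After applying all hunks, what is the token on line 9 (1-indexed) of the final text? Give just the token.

Hunk 1: at line 4 remove [iratm,mfoyw,fjif] add [sqd,nyq] -> 11 lines: lxcxn mczx ovcfj nsik kyd sqd nyq ljza udie zxcl dhrbb
Hunk 2: at line 2 remove [nsik,kyd,sqd] add [ldjcr,qrnl,lfig] -> 11 lines: lxcxn mczx ovcfj ldjcr qrnl lfig nyq ljza udie zxcl dhrbb
Hunk 3: at line 4 remove [lfig,nyq,ljza] add [qdo,jkgg,uiq] -> 11 lines: lxcxn mczx ovcfj ldjcr qrnl qdo jkgg uiq udie zxcl dhrbb
Final line 9: udie

Answer: udie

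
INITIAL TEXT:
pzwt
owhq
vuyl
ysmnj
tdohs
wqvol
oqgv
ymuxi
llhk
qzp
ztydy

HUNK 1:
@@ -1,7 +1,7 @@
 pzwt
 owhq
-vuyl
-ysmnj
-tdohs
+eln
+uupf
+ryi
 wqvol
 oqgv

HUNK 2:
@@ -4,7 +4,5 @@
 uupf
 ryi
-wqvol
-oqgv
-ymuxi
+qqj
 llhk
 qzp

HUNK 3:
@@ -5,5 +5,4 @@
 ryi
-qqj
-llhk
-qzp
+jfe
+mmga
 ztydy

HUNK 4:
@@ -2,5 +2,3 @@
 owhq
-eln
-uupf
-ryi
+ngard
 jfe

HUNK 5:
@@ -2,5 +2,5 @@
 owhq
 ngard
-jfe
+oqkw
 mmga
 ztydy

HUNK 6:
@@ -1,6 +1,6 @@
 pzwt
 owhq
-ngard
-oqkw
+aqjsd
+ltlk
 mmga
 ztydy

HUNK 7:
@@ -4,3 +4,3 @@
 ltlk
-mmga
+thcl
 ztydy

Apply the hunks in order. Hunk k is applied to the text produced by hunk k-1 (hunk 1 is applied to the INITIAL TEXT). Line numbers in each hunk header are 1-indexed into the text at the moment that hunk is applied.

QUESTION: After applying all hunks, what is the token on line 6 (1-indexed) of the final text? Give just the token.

Hunk 1: at line 1 remove [vuyl,ysmnj,tdohs] add [eln,uupf,ryi] -> 11 lines: pzwt owhq eln uupf ryi wqvol oqgv ymuxi llhk qzp ztydy
Hunk 2: at line 4 remove [wqvol,oqgv,ymuxi] add [qqj] -> 9 lines: pzwt owhq eln uupf ryi qqj llhk qzp ztydy
Hunk 3: at line 5 remove [qqj,llhk,qzp] add [jfe,mmga] -> 8 lines: pzwt owhq eln uupf ryi jfe mmga ztydy
Hunk 4: at line 2 remove [eln,uupf,ryi] add [ngard] -> 6 lines: pzwt owhq ngard jfe mmga ztydy
Hunk 5: at line 2 remove [jfe] add [oqkw] -> 6 lines: pzwt owhq ngard oqkw mmga ztydy
Hunk 6: at line 1 remove [ngard,oqkw] add [aqjsd,ltlk] -> 6 lines: pzwt owhq aqjsd ltlk mmga ztydy
Hunk 7: at line 4 remove [mmga] add [thcl] -> 6 lines: pzwt owhq aqjsd ltlk thcl ztydy
Final line 6: ztydy

Answer: ztydy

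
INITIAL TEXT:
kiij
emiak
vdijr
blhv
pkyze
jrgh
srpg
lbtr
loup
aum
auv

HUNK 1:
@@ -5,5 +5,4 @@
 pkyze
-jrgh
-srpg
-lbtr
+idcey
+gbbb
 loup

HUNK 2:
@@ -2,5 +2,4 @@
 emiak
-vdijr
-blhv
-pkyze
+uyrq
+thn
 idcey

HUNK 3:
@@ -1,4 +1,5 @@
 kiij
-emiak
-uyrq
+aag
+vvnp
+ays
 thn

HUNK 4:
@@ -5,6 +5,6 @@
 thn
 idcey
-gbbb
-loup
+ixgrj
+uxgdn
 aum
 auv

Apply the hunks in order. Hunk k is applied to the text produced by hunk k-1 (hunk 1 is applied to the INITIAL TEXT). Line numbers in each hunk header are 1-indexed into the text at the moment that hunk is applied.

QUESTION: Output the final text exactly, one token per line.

Answer: kiij
aag
vvnp
ays
thn
idcey
ixgrj
uxgdn
aum
auv

Derivation:
Hunk 1: at line 5 remove [jrgh,srpg,lbtr] add [idcey,gbbb] -> 10 lines: kiij emiak vdijr blhv pkyze idcey gbbb loup aum auv
Hunk 2: at line 2 remove [vdijr,blhv,pkyze] add [uyrq,thn] -> 9 lines: kiij emiak uyrq thn idcey gbbb loup aum auv
Hunk 3: at line 1 remove [emiak,uyrq] add [aag,vvnp,ays] -> 10 lines: kiij aag vvnp ays thn idcey gbbb loup aum auv
Hunk 4: at line 5 remove [gbbb,loup] add [ixgrj,uxgdn] -> 10 lines: kiij aag vvnp ays thn idcey ixgrj uxgdn aum auv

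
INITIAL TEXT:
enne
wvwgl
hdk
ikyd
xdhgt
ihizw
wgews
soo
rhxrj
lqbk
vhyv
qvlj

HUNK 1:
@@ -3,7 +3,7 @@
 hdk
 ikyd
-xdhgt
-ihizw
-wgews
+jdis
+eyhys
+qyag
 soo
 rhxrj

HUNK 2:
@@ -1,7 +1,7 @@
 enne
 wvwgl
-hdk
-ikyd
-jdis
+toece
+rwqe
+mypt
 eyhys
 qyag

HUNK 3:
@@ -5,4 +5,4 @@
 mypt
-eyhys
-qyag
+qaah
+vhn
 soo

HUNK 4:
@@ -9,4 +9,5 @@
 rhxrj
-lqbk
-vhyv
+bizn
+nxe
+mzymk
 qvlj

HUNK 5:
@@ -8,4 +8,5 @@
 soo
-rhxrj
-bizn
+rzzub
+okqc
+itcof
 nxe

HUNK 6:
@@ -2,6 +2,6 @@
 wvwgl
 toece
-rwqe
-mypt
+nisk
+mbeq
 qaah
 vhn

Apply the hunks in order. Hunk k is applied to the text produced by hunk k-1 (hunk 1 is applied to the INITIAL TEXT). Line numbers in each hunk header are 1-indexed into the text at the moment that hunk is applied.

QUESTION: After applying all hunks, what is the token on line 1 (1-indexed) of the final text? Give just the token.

Hunk 1: at line 3 remove [xdhgt,ihizw,wgews] add [jdis,eyhys,qyag] -> 12 lines: enne wvwgl hdk ikyd jdis eyhys qyag soo rhxrj lqbk vhyv qvlj
Hunk 2: at line 1 remove [hdk,ikyd,jdis] add [toece,rwqe,mypt] -> 12 lines: enne wvwgl toece rwqe mypt eyhys qyag soo rhxrj lqbk vhyv qvlj
Hunk 3: at line 5 remove [eyhys,qyag] add [qaah,vhn] -> 12 lines: enne wvwgl toece rwqe mypt qaah vhn soo rhxrj lqbk vhyv qvlj
Hunk 4: at line 9 remove [lqbk,vhyv] add [bizn,nxe,mzymk] -> 13 lines: enne wvwgl toece rwqe mypt qaah vhn soo rhxrj bizn nxe mzymk qvlj
Hunk 5: at line 8 remove [rhxrj,bizn] add [rzzub,okqc,itcof] -> 14 lines: enne wvwgl toece rwqe mypt qaah vhn soo rzzub okqc itcof nxe mzymk qvlj
Hunk 6: at line 2 remove [rwqe,mypt] add [nisk,mbeq] -> 14 lines: enne wvwgl toece nisk mbeq qaah vhn soo rzzub okqc itcof nxe mzymk qvlj
Final line 1: enne

Answer: enne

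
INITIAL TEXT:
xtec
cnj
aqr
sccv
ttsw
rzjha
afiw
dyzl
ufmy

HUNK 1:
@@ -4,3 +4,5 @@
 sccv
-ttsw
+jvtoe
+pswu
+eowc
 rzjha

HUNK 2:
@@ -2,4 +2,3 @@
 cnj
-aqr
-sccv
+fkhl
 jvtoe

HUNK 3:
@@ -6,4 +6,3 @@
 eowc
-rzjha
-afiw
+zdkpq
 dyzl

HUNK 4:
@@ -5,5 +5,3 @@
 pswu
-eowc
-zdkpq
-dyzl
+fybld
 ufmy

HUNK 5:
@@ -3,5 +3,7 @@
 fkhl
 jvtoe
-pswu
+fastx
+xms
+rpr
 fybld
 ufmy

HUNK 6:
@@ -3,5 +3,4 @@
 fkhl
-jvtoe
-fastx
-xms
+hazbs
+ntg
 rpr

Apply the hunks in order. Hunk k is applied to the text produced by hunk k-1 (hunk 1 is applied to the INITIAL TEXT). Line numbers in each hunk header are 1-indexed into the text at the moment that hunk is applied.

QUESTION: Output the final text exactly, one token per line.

Answer: xtec
cnj
fkhl
hazbs
ntg
rpr
fybld
ufmy

Derivation:
Hunk 1: at line 4 remove [ttsw] add [jvtoe,pswu,eowc] -> 11 lines: xtec cnj aqr sccv jvtoe pswu eowc rzjha afiw dyzl ufmy
Hunk 2: at line 2 remove [aqr,sccv] add [fkhl] -> 10 lines: xtec cnj fkhl jvtoe pswu eowc rzjha afiw dyzl ufmy
Hunk 3: at line 6 remove [rzjha,afiw] add [zdkpq] -> 9 lines: xtec cnj fkhl jvtoe pswu eowc zdkpq dyzl ufmy
Hunk 4: at line 5 remove [eowc,zdkpq,dyzl] add [fybld] -> 7 lines: xtec cnj fkhl jvtoe pswu fybld ufmy
Hunk 5: at line 3 remove [pswu] add [fastx,xms,rpr] -> 9 lines: xtec cnj fkhl jvtoe fastx xms rpr fybld ufmy
Hunk 6: at line 3 remove [jvtoe,fastx,xms] add [hazbs,ntg] -> 8 lines: xtec cnj fkhl hazbs ntg rpr fybld ufmy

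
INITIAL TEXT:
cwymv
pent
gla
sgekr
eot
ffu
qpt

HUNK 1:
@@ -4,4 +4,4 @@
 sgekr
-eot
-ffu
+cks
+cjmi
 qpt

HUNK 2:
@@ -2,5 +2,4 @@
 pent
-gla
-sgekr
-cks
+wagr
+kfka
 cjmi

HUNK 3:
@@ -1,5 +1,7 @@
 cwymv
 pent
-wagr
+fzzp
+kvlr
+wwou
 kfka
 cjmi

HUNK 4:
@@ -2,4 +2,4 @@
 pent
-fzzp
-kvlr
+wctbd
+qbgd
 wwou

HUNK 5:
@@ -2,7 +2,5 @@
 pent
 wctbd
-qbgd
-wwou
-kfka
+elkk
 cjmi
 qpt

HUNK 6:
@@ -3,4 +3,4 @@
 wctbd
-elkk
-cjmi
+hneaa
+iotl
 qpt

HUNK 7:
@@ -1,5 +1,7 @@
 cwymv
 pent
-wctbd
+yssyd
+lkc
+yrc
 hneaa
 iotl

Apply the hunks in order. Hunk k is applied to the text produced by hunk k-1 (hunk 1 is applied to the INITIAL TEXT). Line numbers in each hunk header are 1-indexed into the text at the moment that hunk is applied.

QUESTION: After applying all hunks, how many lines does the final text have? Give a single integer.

Hunk 1: at line 4 remove [eot,ffu] add [cks,cjmi] -> 7 lines: cwymv pent gla sgekr cks cjmi qpt
Hunk 2: at line 2 remove [gla,sgekr,cks] add [wagr,kfka] -> 6 lines: cwymv pent wagr kfka cjmi qpt
Hunk 3: at line 1 remove [wagr] add [fzzp,kvlr,wwou] -> 8 lines: cwymv pent fzzp kvlr wwou kfka cjmi qpt
Hunk 4: at line 2 remove [fzzp,kvlr] add [wctbd,qbgd] -> 8 lines: cwymv pent wctbd qbgd wwou kfka cjmi qpt
Hunk 5: at line 2 remove [qbgd,wwou,kfka] add [elkk] -> 6 lines: cwymv pent wctbd elkk cjmi qpt
Hunk 6: at line 3 remove [elkk,cjmi] add [hneaa,iotl] -> 6 lines: cwymv pent wctbd hneaa iotl qpt
Hunk 7: at line 1 remove [wctbd] add [yssyd,lkc,yrc] -> 8 lines: cwymv pent yssyd lkc yrc hneaa iotl qpt
Final line count: 8

Answer: 8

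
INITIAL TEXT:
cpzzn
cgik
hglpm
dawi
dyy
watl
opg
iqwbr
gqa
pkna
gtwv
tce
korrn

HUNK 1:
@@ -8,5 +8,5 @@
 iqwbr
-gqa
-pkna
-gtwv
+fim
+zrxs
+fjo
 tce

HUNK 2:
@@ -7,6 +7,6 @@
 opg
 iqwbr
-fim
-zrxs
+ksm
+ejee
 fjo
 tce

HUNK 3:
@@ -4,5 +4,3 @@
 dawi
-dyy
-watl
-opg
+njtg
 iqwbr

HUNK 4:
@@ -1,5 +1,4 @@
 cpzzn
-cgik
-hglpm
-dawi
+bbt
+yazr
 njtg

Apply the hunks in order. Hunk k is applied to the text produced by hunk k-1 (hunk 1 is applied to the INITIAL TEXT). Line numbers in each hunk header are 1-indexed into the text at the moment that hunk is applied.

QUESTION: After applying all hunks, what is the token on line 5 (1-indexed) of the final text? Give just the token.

Answer: iqwbr

Derivation:
Hunk 1: at line 8 remove [gqa,pkna,gtwv] add [fim,zrxs,fjo] -> 13 lines: cpzzn cgik hglpm dawi dyy watl opg iqwbr fim zrxs fjo tce korrn
Hunk 2: at line 7 remove [fim,zrxs] add [ksm,ejee] -> 13 lines: cpzzn cgik hglpm dawi dyy watl opg iqwbr ksm ejee fjo tce korrn
Hunk 3: at line 4 remove [dyy,watl,opg] add [njtg] -> 11 lines: cpzzn cgik hglpm dawi njtg iqwbr ksm ejee fjo tce korrn
Hunk 4: at line 1 remove [cgik,hglpm,dawi] add [bbt,yazr] -> 10 lines: cpzzn bbt yazr njtg iqwbr ksm ejee fjo tce korrn
Final line 5: iqwbr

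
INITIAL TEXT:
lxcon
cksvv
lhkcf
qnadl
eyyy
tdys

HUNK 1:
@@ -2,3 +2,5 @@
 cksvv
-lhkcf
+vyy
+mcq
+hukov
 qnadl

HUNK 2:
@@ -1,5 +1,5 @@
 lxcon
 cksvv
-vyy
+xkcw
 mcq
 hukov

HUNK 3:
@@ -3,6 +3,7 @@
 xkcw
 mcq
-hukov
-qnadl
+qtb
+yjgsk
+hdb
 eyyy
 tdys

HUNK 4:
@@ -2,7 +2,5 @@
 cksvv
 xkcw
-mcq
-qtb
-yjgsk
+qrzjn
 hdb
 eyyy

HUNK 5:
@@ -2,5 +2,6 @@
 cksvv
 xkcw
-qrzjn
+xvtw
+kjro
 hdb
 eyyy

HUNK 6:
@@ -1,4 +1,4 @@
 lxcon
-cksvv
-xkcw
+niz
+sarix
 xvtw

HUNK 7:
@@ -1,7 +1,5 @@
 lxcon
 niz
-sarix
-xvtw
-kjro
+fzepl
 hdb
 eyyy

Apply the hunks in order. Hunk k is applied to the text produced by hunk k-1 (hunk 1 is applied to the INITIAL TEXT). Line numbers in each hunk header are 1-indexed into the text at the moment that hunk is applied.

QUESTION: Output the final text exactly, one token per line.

Hunk 1: at line 2 remove [lhkcf] add [vyy,mcq,hukov] -> 8 lines: lxcon cksvv vyy mcq hukov qnadl eyyy tdys
Hunk 2: at line 1 remove [vyy] add [xkcw] -> 8 lines: lxcon cksvv xkcw mcq hukov qnadl eyyy tdys
Hunk 3: at line 3 remove [hukov,qnadl] add [qtb,yjgsk,hdb] -> 9 lines: lxcon cksvv xkcw mcq qtb yjgsk hdb eyyy tdys
Hunk 4: at line 2 remove [mcq,qtb,yjgsk] add [qrzjn] -> 7 lines: lxcon cksvv xkcw qrzjn hdb eyyy tdys
Hunk 5: at line 2 remove [qrzjn] add [xvtw,kjro] -> 8 lines: lxcon cksvv xkcw xvtw kjro hdb eyyy tdys
Hunk 6: at line 1 remove [cksvv,xkcw] add [niz,sarix] -> 8 lines: lxcon niz sarix xvtw kjro hdb eyyy tdys
Hunk 7: at line 1 remove [sarix,xvtw,kjro] add [fzepl] -> 6 lines: lxcon niz fzepl hdb eyyy tdys

Answer: lxcon
niz
fzepl
hdb
eyyy
tdys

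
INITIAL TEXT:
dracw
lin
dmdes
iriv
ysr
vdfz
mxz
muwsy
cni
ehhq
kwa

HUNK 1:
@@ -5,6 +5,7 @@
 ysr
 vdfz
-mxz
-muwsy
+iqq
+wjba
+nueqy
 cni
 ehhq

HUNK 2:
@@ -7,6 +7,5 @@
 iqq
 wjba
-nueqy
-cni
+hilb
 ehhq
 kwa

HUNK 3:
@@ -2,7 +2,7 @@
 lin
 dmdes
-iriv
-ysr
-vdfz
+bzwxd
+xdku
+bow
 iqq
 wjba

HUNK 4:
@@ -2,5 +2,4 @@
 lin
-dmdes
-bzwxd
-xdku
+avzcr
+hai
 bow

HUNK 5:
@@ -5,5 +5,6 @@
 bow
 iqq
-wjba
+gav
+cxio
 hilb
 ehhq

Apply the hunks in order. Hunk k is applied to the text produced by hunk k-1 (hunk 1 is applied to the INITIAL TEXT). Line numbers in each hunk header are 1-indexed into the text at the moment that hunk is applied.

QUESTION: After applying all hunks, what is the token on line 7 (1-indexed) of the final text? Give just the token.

Hunk 1: at line 5 remove [mxz,muwsy] add [iqq,wjba,nueqy] -> 12 lines: dracw lin dmdes iriv ysr vdfz iqq wjba nueqy cni ehhq kwa
Hunk 2: at line 7 remove [nueqy,cni] add [hilb] -> 11 lines: dracw lin dmdes iriv ysr vdfz iqq wjba hilb ehhq kwa
Hunk 3: at line 2 remove [iriv,ysr,vdfz] add [bzwxd,xdku,bow] -> 11 lines: dracw lin dmdes bzwxd xdku bow iqq wjba hilb ehhq kwa
Hunk 4: at line 2 remove [dmdes,bzwxd,xdku] add [avzcr,hai] -> 10 lines: dracw lin avzcr hai bow iqq wjba hilb ehhq kwa
Hunk 5: at line 5 remove [wjba] add [gav,cxio] -> 11 lines: dracw lin avzcr hai bow iqq gav cxio hilb ehhq kwa
Final line 7: gav

Answer: gav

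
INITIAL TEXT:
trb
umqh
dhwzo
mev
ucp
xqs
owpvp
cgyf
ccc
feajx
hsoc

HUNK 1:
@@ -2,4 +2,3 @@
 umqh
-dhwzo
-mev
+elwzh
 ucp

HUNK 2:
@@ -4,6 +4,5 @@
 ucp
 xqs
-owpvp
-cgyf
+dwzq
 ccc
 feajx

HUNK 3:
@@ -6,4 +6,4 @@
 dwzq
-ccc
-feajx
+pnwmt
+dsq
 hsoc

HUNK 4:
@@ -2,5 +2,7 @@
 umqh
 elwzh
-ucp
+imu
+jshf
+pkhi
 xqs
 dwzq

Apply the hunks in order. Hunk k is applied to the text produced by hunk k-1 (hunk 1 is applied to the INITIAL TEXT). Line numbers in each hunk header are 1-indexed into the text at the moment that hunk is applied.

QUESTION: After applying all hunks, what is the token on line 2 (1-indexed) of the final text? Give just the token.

Answer: umqh

Derivation:
Hunk 1: at line 2 remove [dhwzo,mev] add [elwzh] -> 10 lines: trb umqh elwzh ucp xqs owpvp cgyf ccc feajx hsoc
Hunk 2: at line 4 remove [owpvp,cgyf] add [dwzq] -> 9 lines: trb umqh elwzh ucp xqs dwzq ccc feajx hsoc
Hunk 3: at line 6 remove [ccc,feajx] add [pnwmt,dsq] -> 9 lines: trb umqh elwzh ucp xqs dwzq pnwmt dsq hsoc
Hunk 4: at line 2 remove [ucp] add [imu,jshf,pkhi] -> 11 lines: trb umqh elwzh imu jshf pkhi xqs dwzq pnwmt dsq hsoc
Final line 2: umqh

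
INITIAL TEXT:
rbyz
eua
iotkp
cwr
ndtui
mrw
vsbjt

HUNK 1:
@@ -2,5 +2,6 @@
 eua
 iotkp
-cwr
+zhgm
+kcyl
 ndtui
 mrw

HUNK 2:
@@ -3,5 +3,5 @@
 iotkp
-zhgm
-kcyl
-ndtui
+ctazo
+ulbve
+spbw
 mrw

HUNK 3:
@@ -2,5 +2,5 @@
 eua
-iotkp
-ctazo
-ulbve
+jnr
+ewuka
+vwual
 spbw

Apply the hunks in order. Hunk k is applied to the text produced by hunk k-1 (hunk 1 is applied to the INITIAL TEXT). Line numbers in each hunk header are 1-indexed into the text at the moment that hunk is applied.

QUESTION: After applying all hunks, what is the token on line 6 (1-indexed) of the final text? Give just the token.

Answer: spbw

Derivation:
Hunk 1: at line 2 remove [cwr] add [zhgm,kcyl] -> 8 lines: rbyz eua iotkp zhgm kcyl ndtui mrw vsbjt
Hunk 2: at line 3 remove [zhgm,kcyl,ndtui] add [ctazo,ulbve,spbw] -> 8 lines: rbyz eua iotkp ctazo ulbve spbw mrw vsbjt
Hunk 3: at line 2 remove [iotkp,ctazo,ulbve] add [jnr,ewuka,vwual] -> 8 lines: rbyz eua jnr ewuka vwual spbw mrw vsbjt
Final line 6: spbw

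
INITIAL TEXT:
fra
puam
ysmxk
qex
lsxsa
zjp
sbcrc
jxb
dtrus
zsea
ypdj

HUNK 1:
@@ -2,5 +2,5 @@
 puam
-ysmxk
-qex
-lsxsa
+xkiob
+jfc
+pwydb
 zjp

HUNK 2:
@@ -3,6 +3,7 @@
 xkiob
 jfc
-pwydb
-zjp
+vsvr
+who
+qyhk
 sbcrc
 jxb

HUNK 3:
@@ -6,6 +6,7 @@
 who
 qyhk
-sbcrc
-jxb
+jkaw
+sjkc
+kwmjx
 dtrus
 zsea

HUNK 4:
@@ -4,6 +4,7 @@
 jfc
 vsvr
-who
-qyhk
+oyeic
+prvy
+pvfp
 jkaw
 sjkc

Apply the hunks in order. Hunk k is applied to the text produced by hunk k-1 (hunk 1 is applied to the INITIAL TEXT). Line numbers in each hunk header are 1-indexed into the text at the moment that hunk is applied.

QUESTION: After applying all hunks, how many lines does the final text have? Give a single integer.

Answer: 14

Derivation:
Hunk 1: at line 2 remove [ysmxk,qex,lsxsa] add [xkiob,jfc,pwydb] -> 11 lines: fra puam xkiob jfc pwydb zjp sbcrc jxb dtrus zsea ypdj
Hunk 2: at line 3 remove [pwydb,zjp] add [vsvr,who,qyhk] -> 12 lines: fra puam xkiob jfc vsvr who qyhk sbcrc jxb dtrus zsea ypdj
Hunk 3: at line 6 remove [sbcrc,jxb] add [jkaw,sjkc,kwmjx] -> 13 lines: fra puam xkiob jfc vsvr who qyhk jkaw sjkc kwmjx dtrus zsea ypdj
Hunk 4: at line 4 remove [who,qyhk] add [oyeic,prvy,pvfp] -> 14 lines: fra puam xkiob jfc vsvr oyeic prvy pvfp jkaw sjkc kwmjx dtrus zsea ypdj
Final line count: 14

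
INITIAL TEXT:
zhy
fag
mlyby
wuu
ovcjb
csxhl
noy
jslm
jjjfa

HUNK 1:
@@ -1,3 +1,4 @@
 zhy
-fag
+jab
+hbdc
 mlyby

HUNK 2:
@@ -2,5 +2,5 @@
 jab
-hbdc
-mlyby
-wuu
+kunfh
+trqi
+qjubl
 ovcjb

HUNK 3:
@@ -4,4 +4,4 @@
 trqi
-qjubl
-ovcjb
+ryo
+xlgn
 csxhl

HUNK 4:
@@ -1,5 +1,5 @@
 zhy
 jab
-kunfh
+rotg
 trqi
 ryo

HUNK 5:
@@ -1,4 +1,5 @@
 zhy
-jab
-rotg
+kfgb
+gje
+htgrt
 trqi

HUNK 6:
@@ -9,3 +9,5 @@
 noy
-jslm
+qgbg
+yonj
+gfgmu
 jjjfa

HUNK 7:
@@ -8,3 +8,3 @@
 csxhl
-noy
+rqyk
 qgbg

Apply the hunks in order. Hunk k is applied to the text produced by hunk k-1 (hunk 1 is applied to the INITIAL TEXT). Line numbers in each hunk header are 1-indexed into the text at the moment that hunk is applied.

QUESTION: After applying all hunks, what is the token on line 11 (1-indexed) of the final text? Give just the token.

Answer: yonj

Derivation:
Hunk 1: at line 1 remove [fag] add [jab,hbdc] -> 10 lines: zhy jab hbdc mlyby wuu ovcjb csxhl noy jslm jjjfa
Hunk 2: at line 2 remove [hbdc,mlyby,wuu] add [kunfh,trqi,qjubl] -> 10 lines: zhy jab kunfh trqi qjubl ovcjb csxhl noy jslm jjjfa
Hunk 3: at line 4 remove [qjubl,ovcjb] add [ryo,xlgn] -> 10 lines: zhy jab kunfh trqi ryo xlgn csxhl noy jslm jjjfa
Hunk 4: at line 1 remove [kunfh] add [rotg] -> 10 lines: zhy jab rotg trqi ryo xlgn csxhl noy jslm jjjfa
Hunk 5: at line 1 remove [jab,rotg] add [kfgb,gje,htgrt] -> 11 lines: zhy kfgb gje htgrt trqi ryo xlgn csxhl noy jslm jjjfa
Hunk 6: at line 9 remove [jslm] add [qgbg,yonj,gfgmu] -> 13 lines: zhy kfgb gje htgrt trqi ryo xlgn csxhl noy qgbg yonj gfgmu jjjfa
Hunk 7: at line 8 remove [noy] add [rqyk] -> 13 lines: zhy kfgb gje htgrt trqi ryo xlgn csxhl rqyk qgbg yonj gfgmu jjjfa
Final line 11: yonj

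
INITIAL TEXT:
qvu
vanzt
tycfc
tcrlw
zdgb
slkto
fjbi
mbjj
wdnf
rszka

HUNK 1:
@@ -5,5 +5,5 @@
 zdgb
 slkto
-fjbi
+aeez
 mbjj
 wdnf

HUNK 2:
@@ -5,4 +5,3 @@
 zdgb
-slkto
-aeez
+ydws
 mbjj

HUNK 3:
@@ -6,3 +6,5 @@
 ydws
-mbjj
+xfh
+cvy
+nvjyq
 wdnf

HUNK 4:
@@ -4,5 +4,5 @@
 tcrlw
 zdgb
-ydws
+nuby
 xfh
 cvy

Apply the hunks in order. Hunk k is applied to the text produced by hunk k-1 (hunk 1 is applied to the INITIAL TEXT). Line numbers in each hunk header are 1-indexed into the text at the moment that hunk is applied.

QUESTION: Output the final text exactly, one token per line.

Answer: qvu
vanzt
tycfc
tcrlw
zdgb
nuby
xfh
cvy
nvjyq
wdnf
rszka

Derivation:
Hunk 1: at line 5 remove [fjbi] add [aeez] -> 10 lines: qvu vanzt tycfc tcrlw zdgb slkto aeez mbjj wdnf rszka
Hunk 2: at line 5 remove [slkto,aeez] add [ydws] -> 9 lines: qvu vanzt tycfc tcrlw zdgb ydws mbjj wdnf rszka
Hunk 3: at line 6 remove [mbjj] add [xfh,cvy,nvjyq] -> 11 lines: qvu vanzt tycfc tcrlw zdgb ydws xfh cvy nvjyq wdnf rszka
Hunk 4: at line 4 remove [ydws] add [nuby] -> 11 lines: qvu vanzt tycfc tcrlw zdgb nuby xfh cvy nvjyq wdnf rszka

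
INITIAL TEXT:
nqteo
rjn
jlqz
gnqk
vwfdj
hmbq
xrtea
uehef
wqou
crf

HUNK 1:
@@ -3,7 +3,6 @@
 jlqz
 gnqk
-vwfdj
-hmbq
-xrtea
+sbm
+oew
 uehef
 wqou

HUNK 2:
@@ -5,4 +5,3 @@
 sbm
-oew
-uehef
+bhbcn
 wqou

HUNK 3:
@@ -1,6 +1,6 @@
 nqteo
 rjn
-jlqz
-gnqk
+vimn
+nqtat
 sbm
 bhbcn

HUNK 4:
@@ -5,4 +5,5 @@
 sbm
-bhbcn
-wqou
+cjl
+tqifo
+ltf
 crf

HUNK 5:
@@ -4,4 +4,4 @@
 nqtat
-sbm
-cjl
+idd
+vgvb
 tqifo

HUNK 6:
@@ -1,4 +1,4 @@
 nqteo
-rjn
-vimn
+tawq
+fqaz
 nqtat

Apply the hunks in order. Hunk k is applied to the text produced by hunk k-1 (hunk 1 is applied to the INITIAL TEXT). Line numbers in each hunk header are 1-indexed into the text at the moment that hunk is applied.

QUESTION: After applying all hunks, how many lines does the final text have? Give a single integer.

Hunk 1: at line 3 remove [vwfdj,hmbq,xrtea] add [sbm,oew] -> 9 lines: nqteo rjn jlqz gnqk sbm oew uehef wqou crf
Hunk 2: at line 5 remove [oew,uehef] add [bhbcn] -> 8 lines: nqteo rjn jlqz gnqk sbm bhbcn wqou crf
Hunk 3: at line 1 remove [jlqz,gnqk] add [vimn,nqtat] -> 8 lines: nqteo rjn vimn nqtat sbm bhbcn wqou crf
Hunk 4: at line 5 remove [bhbcn,wqou] add [cjl,tqifo,ltf] -> 9 lines: nqteo rjn vimn nqtat sbm cjl tqifo ltf crf
Hunk 5: at line 4 remove [sbm,cjl] add [idd,vgvb] -> 9 lines: nqteo rjn vimn nqtat idd vgvb tqifo ltf crf
Hunk 6: at line 1 remove [rjn,vimn] add [tawq,fqaz] -> 9 lines: nqteo tawq fqaz nqtat idd vgvb tqifo ltf crf
Final line count: 9

Answer: 9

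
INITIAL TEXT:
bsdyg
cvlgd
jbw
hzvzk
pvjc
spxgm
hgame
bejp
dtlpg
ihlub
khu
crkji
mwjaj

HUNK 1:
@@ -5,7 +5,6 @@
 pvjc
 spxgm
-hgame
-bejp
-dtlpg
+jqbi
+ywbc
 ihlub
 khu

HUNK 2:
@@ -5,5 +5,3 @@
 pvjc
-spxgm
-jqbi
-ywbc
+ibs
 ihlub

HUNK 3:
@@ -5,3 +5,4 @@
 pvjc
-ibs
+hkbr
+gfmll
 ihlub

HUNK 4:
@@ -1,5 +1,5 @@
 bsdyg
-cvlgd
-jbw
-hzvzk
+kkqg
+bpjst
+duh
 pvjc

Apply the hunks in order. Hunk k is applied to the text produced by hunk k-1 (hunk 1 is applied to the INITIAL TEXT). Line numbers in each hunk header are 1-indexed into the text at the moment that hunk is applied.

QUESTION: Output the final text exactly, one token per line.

Answer: bsdyg
kkqg
bpjst
duh
pvjc
hkbr
gfmll
ihlub
khu
crkji
mwjaj

Derivation:
Hunk 1: at line 5 remove [hgame,bejp,dtlpg] add [jqbi,ywbc] -> 12 lines: bsdyg cvlgd jbw hzvzk pvjc spxgm jqbi ywbc ihlub khu crkji mwjaj
Hunk 2: at line 5 remove [spxgm,jqbi,ywbc] add [ibs] -> 10 lines: bsdyg cvlgd jbw hzvzk pvjc ibs ihlub khu crkji mwjaj
Hunk 3: at line 5 remove [ibs] add [hkbr,gfmll] -> 11 lines: bsdyg cvlgd jbw hzvzk pvjc hkbr gfmll ihlub khu crkji mwjaj
Hunk 4: at line 1 remove [cvlgd,jbw,hzvzk] add [kkqg,bpjst,duh] -> 11 lines: bsdyg kkqg bpjst duh pvjc hkbr gfmll ihlub khu crkji mwjaj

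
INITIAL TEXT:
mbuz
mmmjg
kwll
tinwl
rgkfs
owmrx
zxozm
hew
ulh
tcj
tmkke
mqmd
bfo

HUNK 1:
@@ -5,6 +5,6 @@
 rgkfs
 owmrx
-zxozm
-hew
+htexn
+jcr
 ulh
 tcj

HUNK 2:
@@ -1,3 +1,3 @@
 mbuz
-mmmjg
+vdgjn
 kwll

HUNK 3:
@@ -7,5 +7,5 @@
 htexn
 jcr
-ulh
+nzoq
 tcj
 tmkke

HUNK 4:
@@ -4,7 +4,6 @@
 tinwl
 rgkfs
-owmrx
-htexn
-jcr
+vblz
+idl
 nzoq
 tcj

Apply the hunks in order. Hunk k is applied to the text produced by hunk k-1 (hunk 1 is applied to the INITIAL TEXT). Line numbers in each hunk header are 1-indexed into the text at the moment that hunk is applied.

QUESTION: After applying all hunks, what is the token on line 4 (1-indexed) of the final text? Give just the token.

Hunk 1: at line 5 remove [zxozm,hew] add [htexn,jcr] -> 13 lines: mbuz mmmjg kwll tinwl rgkfs owmrx htexn jcr ulh tcj tmkke mqmd bfo
Hunk 2: at line 1 remove [mmmjg] add [vdgjn] -> 13 lines: mbuz vdgjn kwll tinwl rgkfs owmrx htexn jcr ulh tcj tmkke mqmd bfo
Hunk 3: at line 7 remove [ulh] add [nzoq] -> 13 lines: mbuz vdgjn kwll tinwl rgkfs owmrx htexn jcr nzoq tcj tmkke mqmd bfo
Hunk 4: at line 4 remove [owmrx,htexn,jcr] add [vblz,idl] -> 12 lines: mbuz vdgjn kwll tinwl rgkfs vblz idl nzoq tcj tmkke mqmd bfo
Final line 4: tinwl

Answer: tinwl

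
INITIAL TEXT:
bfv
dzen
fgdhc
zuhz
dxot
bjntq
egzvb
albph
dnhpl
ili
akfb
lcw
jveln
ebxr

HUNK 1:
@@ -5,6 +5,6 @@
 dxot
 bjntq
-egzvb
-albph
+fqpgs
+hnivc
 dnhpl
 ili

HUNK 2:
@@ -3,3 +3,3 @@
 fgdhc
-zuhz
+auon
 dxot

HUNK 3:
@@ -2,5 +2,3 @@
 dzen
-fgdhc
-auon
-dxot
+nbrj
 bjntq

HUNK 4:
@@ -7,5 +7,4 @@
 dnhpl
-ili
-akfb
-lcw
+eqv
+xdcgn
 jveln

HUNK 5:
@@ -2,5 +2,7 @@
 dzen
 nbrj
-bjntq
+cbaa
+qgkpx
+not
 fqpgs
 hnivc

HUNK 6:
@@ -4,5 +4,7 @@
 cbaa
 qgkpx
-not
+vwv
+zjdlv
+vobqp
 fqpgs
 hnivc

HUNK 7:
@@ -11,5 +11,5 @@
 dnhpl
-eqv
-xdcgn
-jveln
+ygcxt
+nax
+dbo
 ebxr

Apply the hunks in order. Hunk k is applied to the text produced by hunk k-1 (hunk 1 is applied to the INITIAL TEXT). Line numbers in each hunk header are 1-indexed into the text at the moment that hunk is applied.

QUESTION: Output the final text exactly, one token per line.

Answer: bfv
dzen
nbrj
cbaa
qgkpx
vwv
zjdlv
vobqp
fqpgs
hnivc
dnhpl
ygcxt
nax
dbo
ebxr

Derivation:
Hunk 1: at line 5 remove [egzvb,albph] add [fqpgs,hnivc] -> 14 lines: bfv dzen fgdhc zuhz dxot bjntq fqpgs hnivc dnhpl ili akfb lcw jveln ebxr
Hunk 2: at line 3 remove [zuhz] add [auon] -> 14 lines: bfv dzen fgdhc auon dxot bjntq fqpgs hnivc dnhpl ili akfb lcw jveln ebxr
Hunk 3: at line 2 remove [fgdhc,auon,dxot] add [nbrj] -> 12 lines: bfv dzen nbrj bjntq fqpgs hnivc dnhpl ili akfb lcw jveln ebxr
Hunk 4: at line 7 remove [ili,akfb,lcw] add [eqv,xdcgn] -> 11 lines: bfv dzen nbrj bjntq fqpgs hnivc dnhpl eqv xdcgn jveln ebxr
Hunk 5: at line 2 remove [bjntq] add [cbaa,qgkpx,not] -> 13 lines: bfv dzen nbrj cbaa qgkpx not fqpgs hnivc dnhpl eqv xdcgn jveln ebxr
Hunk 6: at line 4 remove [not] add [vwv,zjdlv,vobqp] -> 15 lines: bfv dzen nbrj cbaa qgkpx vwv zjdlv vobqp fqpgs hnivc dnhpl eqv xdcgn jveln ebxr
Hunk 7: at line 11 remove [eqv,xdcgn,jveln] add [ygcxt,nax,dbo] -> 15 lines: bfv dzen nbrj cbaa qgkpx vwv zjdlv vobqp fqpgs hnivc dnhpl ygcxt nax dbo ebxr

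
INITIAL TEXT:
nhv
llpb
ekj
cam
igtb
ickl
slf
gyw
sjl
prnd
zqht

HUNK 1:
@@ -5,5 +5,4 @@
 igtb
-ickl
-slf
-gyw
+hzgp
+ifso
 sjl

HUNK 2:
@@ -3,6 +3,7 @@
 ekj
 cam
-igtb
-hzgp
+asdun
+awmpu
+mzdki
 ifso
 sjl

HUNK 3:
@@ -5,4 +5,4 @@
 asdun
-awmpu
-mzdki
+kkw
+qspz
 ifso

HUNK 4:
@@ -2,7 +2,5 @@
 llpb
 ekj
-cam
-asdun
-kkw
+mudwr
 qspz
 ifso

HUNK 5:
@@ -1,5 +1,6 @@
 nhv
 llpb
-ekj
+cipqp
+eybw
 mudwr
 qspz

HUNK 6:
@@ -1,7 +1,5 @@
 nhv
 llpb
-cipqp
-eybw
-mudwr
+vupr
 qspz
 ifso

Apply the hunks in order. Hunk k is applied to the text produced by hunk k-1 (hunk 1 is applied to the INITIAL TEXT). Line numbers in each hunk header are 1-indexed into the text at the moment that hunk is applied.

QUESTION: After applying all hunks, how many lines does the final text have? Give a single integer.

Answer: 8

Derivation:
Hunk 1: at line 5 remove [ickl,slf,gyw] add [hzgp,ifso] -> 10 lines: nhv llpb ekj cam igtb hzgp ifso sjl prnd zqht
Hunk 2: at line 3 remove [igtb,hzgp] add [asdun,awmpu,mzdki] -> 11 lines: nhv llpb ekj cam asdun awmpu mzdki ifso sjl prnd zqht
Hunk 3: at line 5 remove [awmpu,mzdki] add [kkw,qspz] -> 11 lines: nhv llpb ekj cam asdun kkw qspz ifso sjl prnd zqht
Hunk 4: at line 2 remove [cam,asdun,kkw] add [mudwr] -> 9 lines: nhv llpb ekj mudwr qspz ifso sjl prnd zqht
Hunk 5: at line 1 remove [ekj] add [cipqp,eybw] -> 10 lines: nhv llpb cipqp eybw mudwr qspz ifso sjl prnd zqht
Hunk 6: at line 1 remove [cipqp,eybw,mudwr] add [vupr] -> 8 lines: nhv llpb vupr qspz ifso sjl prnd zqht
Final line count: 8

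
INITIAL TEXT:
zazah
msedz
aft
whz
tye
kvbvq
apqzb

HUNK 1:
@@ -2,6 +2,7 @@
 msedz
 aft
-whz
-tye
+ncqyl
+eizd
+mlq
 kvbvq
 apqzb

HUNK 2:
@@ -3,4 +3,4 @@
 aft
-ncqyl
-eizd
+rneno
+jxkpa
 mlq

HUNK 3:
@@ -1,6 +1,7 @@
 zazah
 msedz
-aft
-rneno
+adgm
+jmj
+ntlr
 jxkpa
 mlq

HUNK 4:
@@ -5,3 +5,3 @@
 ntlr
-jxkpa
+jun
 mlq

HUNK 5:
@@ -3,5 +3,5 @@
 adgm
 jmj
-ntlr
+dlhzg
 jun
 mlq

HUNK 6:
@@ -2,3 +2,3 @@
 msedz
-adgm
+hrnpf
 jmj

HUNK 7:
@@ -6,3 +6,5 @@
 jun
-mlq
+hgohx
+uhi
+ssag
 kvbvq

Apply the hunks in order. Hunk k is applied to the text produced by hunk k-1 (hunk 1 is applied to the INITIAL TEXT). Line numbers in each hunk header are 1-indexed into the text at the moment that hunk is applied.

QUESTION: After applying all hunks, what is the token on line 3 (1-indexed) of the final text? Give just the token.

Answer: hrnpf

Derivation:
Hunk 1: at line 2 remove [whz,tye] add [ncqyl,eizd,mlq] -> 8 lines: zazah msedz aft ncqyl eizd mlq kvbvq apqzb
Hunk 2: at line 3 remove [ncqyl,eizd] add [rneno,jxkpa] -> 8 lines: zazah msedz aft rneno jxkpa mlq kvbvq apqzb
Hunk 3: at line 1 remove [aft,rneno] add [adgm,jmj,ntlr] -> 9 lines: zazah msedz adgm jmj ntlr jxkpa mlq kvbvq apqzb
Hunk 4: at line 5 remove [jxkpa] add [jun] -> 9 lines: zazah msedz adgm jmj ntlr jun mlq kvbvq apqzb
Hunk 5: at line 3 remove [ntlr] add [dlhzg] -> 9 lines: zazah msedz adgm jmj dlhzg jun mlq kvbvq apqzb
Hunk 6: at line 2 remove [adgm] add [hrnpf] -> 9 lines: zazah msedz hrnpf jmj dlhzg jun mlq kvbvq apqzb
Hunk 7: at line 6 remove [mlq] add [hgohx,uhi,ssag] -> 11 lines: zazah msedz hrnpf jmj dlhzg jun hgohx uhi ssag kvbvq apqzb
Final line 3: hrnpf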